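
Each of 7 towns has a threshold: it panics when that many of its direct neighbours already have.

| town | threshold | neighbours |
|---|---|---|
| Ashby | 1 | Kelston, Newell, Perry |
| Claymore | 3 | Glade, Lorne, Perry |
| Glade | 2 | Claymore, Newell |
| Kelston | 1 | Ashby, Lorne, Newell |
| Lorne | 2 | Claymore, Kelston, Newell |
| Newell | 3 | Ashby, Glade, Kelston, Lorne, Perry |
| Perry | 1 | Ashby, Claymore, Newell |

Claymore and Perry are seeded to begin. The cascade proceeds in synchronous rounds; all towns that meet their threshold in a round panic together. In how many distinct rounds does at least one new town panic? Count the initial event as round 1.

Round 1 — Claymore, Perry panic (initial).
Round 2 — checking thresholds:
  Ashby: 1 of 3 neighbours ≥ 1, panics.
  Glade: 1 of 2 neighbours < 2, below threshold.
  Lorne: 1 of 3 neighbours < 2, below threshold.
  Newell: 1 of 5 neighbours < 3, below threshold.
Round 3 — checking thresholds:
  Glade: 1 of 2 neighbours < 2, below threshold.
  Kelston: 1 of 3 neighbours ≥ 1, panics.
  Lorne: 1 of 3 neighbours < 2, below threshold.
  Newell: 2 of 5 neighbours < 3, below threshold.
Round 4 — checking thresholds:
  Glade: 1 of 2 neighbours < 2, below threshold.
  Lorne: 2 of 3 neighbours ≥ 2, panics.
  Newell: 3 of 5 neighbours ≥ 3, panics.
Round 5 — checking thresholds:
  Glade: 2 of 2 neighbours ≥ 2, panics.
Round 6 — no new panics; cascade stops.

5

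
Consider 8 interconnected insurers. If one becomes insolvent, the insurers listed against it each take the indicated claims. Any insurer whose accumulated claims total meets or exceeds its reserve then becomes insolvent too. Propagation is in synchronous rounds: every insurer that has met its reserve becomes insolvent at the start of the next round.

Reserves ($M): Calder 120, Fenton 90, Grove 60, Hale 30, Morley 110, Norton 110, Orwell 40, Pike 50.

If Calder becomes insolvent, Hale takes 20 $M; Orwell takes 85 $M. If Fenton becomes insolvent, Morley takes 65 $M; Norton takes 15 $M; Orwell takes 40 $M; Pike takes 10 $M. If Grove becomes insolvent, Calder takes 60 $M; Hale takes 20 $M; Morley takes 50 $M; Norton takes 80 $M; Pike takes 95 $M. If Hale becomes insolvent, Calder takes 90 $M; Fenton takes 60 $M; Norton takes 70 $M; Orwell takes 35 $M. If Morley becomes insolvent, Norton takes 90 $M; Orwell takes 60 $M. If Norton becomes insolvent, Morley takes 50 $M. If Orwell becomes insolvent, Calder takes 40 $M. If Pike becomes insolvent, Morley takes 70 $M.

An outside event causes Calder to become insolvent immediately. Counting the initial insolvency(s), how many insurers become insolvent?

Round 1 — Calder becomes insolvent (initial).
  Hale: +20 → 20 < 30
  Orwell: +85 → 85 ≥ 40
Round 2 — Orwell becomes insolvent.
No further insolvencies.

2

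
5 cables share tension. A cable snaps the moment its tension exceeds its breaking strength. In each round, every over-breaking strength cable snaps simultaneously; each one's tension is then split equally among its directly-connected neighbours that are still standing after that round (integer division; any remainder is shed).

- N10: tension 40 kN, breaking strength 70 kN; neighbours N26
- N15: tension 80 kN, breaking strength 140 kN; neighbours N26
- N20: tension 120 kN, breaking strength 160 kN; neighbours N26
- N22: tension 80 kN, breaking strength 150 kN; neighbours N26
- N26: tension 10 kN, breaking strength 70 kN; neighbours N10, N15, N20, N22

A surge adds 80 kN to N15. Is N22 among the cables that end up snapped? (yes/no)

Round 1 — N15 at 160 > 140. N15 snaps.
  N15 sheds 160 kN to N26: 160 each.
    N26: 10+160 = 170 > 70
Round 2 — N26 snaps.
  N26 sheds 170 kN to N10, N20, N22: 56 each (2 lost).
    N10: 40+56 = 96 > 70
    N20: 120+56 = 176 > 160
    N22: 80+56 = 136 ≤ 150
Round 3 — N10, N20 snap.
  N10 sheds 96 kN: no online neighbours, lost.
  N20 sheds 176 kN: no online neighbours, lost.
No further breaks.

no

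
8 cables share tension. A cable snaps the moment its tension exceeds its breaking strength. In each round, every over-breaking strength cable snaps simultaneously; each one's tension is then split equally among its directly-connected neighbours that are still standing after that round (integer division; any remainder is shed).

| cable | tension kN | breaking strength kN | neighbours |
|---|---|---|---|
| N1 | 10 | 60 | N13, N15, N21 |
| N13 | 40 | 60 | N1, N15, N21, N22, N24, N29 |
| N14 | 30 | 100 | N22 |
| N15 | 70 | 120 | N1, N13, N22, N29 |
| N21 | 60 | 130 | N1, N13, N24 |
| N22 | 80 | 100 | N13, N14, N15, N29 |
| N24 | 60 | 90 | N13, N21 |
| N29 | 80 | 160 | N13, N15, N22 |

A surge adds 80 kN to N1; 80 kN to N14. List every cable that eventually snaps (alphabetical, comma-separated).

Round 1 — N1 at 90 > 60; N14 at 110 > 100. N1, N14 snap.
  N1 sheds 90 kN to N13, N15, N21: 30 each.
    N13: 40+30 = 70 > 60
    N15: 70+30 = 100 ≤ 120
    N21: 60+30 = 90 ≤ 130
  N14 sheds 110 kN to N22: 110 each.
    N22: 80+110 = 190 > 100
Round 2 — N13, N22 snap.
  N13 sheds 70 kN to N15, N21, N24, N29: 17 each (2 lost).
    N15: 100+17 = 117 ≤ 120
    N21: 90+17 = 107 ≤ 130
    N24: 60+17 = 77 ≤ 90
    N29: 80+17 = 97 ≤ 160
  N22 sheds 190 kN to N15, N29: 95 each.
    N15: 117+95 = 212 > 120
    N29: 97+95 = 192 > 160
Round 3 — N15, N29 snap.
  N15 sheds 212 kN: no online neighbours, lost.
  N29 sheds 192 kN: no online neighbours, lost.
No further breaks.

N1, N13, N14, N15, N22, N29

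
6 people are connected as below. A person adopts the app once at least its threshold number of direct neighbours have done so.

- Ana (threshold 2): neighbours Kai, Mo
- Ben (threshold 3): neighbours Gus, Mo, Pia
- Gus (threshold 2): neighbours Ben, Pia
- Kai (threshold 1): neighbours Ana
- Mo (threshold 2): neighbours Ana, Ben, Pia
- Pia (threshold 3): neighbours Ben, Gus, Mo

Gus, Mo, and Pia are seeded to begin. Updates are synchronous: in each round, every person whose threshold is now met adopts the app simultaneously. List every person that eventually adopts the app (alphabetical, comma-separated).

Ben, Gus, Mo, Pia

Round 1 — Gus, Mo, Pia adopt the app (initial).
Round 2 — checking thresholds:
  Ana: 1 of 2 neighbours < 2, below threshold.
  Ben: 3 of 3 neighbours ≥ 3, adopts the app.
Round 3 — no new adoptions; cascade stops.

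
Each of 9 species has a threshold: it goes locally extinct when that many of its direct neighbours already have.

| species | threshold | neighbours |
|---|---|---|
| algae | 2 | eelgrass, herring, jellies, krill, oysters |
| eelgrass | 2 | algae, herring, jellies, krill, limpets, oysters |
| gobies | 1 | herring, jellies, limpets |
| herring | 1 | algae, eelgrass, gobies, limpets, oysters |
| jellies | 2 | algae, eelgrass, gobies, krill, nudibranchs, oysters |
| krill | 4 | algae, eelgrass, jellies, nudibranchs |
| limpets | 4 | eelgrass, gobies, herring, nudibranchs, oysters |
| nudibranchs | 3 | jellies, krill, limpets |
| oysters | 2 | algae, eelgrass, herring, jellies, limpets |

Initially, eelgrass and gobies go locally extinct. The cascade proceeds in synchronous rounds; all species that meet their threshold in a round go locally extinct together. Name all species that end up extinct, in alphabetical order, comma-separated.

Round 1 — eelgrass, gobies go locally extinct (initial).
Round 2 — checking thresholds:
  algae: 1 of 5 neighbours < 2, below threshold.
  herring: 2 of 5 neighbours ≥ 1, goes locally extinct.
  jellies: 2 of 6 neighbours ≥ 2, goes locally extinct.
  krill: 1 of 4 neighbours < 4, below threshold.
  limpets: 2 of 5 neighbours < 4, below threshold.
  oysters: 1 of 5 neighbours < 2, below threshold.
Round 3 — checking thresholds:
  algae: 3 of 5 neighbours ≥ 2, goes locally extinct.
  krill: 2 of 4 neighbours < 4, below threshold.
  limpets: 3 of 5 neighbours < 4, below threshold.
  nudibranchs: 1 of 3 neighbours < 3, below threshold.
  oysters: 3 of 5 neighbours ≥ 2, goes locally extinct.
Round 4 — checking thresholds:
  krill: 3 of 4 neighbours < 4, below threshold.
  limpets: 4 of 5 neighbours ≥ 4, goes locally extinct.
  nudibranchs: 1 of 3 neighbours < 3, below threshold.
Round 5 — no new extinctions; cascade stops.

algae, eelgrass, gobies, herring, jellies, limpets, oysters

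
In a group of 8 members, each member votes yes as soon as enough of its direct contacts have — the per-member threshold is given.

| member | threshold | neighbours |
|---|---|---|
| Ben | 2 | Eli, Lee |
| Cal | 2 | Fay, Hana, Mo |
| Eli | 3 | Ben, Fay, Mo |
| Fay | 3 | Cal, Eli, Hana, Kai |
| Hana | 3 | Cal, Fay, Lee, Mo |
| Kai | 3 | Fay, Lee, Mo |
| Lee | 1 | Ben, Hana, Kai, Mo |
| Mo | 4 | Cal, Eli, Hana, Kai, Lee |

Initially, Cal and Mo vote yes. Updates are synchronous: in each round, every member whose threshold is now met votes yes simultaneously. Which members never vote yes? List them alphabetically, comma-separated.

Ben, Eli, Fay, Kai

Round 1 — Cal, Mo vote yes (initial).
Round 2 — checking thresholds:
  Eli: 1 of 3 neighbours < 3, holds.
  Fay: 1 of 4 neighbours < 3, holds.
  Hana: 2 of 4 neighbours < 3, holds.
  Kai: 1 of 3 neighbours < 3, holds.
  Lee: 1 of 4 neighbours ≥ 1, votes yes.
Round 3 — checking thresholds:
  Ben: 1 of 2 neighbours < 2, holds.
  Eli: 1 of 3 neighbours < 3, holds.
  Fay: 1 of 4 neighbours < 3, holds.
  Hana: 3 of 4 neighbours ≥ 3, votes yes.
  Kai: 2 of 3 neighbours < 3, holds.
Round 4 — no new yes votes; cascade stops.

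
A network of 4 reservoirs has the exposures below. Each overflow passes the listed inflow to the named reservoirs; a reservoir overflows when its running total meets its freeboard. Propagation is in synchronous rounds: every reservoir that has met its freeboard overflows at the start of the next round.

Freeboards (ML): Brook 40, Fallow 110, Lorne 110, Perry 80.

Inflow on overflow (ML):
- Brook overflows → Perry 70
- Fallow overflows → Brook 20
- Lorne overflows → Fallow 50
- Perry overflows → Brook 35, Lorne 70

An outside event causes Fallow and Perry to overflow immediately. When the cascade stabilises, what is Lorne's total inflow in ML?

70

Round 1 — Fallow, Perry overflow (initial).
  Brook: +20+35 → 55 ≥ 40
  Lorne: +70 → 70 < 110
Round 2 — Brook overflows.
No further overflows.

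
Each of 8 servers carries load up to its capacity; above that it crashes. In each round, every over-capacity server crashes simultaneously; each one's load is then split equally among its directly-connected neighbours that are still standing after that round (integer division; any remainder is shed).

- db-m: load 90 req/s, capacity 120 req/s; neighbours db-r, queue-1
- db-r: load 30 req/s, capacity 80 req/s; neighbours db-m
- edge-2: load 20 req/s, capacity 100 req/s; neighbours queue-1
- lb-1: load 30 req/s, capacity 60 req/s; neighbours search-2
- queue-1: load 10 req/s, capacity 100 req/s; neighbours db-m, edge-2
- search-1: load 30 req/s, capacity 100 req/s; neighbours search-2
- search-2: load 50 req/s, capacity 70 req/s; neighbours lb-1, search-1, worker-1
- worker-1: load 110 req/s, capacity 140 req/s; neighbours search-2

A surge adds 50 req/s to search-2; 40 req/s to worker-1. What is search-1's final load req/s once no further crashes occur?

Round 1 — search-2 at 100 > 70; worker-1 at 150 > 140. search-2, worker-1 crash.
  search-2 sheds 100 req/s to lb-1, search-1: 50 each.
    lb-1: 30+50 = 80 > 60
    search-1: 30+50 = 80 ≤ 100
  worker-1 sheds 150 req/s: no online neighbours, lost.
Round 2 — lb-1 crashes.
  lb-1 sheds 80 req/s: no online neighbours, lost.
No further crashes.

80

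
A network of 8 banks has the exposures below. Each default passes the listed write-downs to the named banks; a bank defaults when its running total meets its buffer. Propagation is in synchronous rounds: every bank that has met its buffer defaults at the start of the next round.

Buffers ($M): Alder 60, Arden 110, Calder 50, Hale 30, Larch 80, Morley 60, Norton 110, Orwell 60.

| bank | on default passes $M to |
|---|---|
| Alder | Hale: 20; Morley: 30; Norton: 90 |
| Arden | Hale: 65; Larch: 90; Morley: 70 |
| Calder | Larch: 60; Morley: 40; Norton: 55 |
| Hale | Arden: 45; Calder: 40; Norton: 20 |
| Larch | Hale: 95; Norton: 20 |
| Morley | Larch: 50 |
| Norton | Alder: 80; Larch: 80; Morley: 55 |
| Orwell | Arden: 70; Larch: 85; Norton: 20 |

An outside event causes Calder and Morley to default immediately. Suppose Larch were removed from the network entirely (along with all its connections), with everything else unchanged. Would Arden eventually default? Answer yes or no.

no

With Larch removed:
Round 1 — Calder, Morley default (initial).
  Norton: +55 → 55 < 110
No further defaults.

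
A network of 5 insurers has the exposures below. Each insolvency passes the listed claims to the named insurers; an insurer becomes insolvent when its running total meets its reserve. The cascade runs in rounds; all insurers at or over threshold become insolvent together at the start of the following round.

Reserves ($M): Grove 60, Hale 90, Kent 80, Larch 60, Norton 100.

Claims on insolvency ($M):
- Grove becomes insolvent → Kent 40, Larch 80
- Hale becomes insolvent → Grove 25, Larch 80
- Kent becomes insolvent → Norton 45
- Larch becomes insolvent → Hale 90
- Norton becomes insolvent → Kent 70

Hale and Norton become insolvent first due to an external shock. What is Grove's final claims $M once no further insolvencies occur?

Round 1 — Hale, Norton become insolvent (initial).
  Grove: +25 → 25 < 60
  Kent: +70 → 70 < 80
  Larch: +80 → 80 ≥ 60
Round 2 — Larch becomes insolvent.
No further insolvencies.

25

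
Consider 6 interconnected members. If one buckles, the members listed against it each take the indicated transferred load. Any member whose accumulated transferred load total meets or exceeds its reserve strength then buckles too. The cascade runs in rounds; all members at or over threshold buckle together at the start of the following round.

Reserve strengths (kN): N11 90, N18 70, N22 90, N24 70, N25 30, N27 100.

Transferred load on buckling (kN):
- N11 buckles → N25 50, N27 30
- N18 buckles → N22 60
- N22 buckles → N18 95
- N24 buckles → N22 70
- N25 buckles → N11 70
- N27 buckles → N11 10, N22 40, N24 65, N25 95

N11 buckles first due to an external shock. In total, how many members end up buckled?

Round 1 — N11 buckles (initial).
  N25: +50 → 50 ≥ 30
  N27: +30 → 30 < 100
Round 2 — N25 buckles.
No further bucklings.

2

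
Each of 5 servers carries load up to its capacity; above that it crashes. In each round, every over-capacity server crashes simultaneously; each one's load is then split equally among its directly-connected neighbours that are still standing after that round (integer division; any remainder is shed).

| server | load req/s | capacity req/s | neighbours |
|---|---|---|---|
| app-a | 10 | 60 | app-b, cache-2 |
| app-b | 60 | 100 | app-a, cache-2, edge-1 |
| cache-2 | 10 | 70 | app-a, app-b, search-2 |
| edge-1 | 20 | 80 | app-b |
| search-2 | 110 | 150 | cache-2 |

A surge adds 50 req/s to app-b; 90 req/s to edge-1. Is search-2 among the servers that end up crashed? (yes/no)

yes

Round 1 — app-b at 110 > 100; edge-1 at 110 > 80. app-b, edge-1 crash.
  app-b sheds 110 req/s to app-a, cache-2: 55 each.
    app-a: 10+55 = 65 > 60
    cache-2: 10+55 = 65 ≤ 70
  edge-1 sheds 110 req/s: no online neighbours, lost.
Round 2 — app-a crashes.
  app-a sheds 65 req/s to cache-2: 65 each.
    cache-2: 65+65 = 130 > 70
Round 3 — cache-2 crashes.
  cache-2 sheds 130 req/s to search-2: 130 each.
    search-2: 110+130 = 240 > 150
Round 4 — search-2 crashes.
  search-2 sheds 240 req/s: no online neighbours, lost.
No further crashes.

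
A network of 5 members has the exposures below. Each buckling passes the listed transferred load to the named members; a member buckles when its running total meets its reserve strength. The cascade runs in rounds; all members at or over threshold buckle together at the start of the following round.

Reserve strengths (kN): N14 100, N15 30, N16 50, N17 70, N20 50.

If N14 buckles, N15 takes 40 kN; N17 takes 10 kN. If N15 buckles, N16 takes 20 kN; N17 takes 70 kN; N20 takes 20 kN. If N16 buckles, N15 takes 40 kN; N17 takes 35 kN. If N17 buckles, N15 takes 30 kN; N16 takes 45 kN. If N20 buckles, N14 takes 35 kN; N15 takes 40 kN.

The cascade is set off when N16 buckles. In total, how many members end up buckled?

Round 1 — N16 buckles (initial).
  N15: +40 → 40 ≥ 30
  N17: +35 → 35 < 70
Round 2 — N15 buckles.
  N17: +70 → 105 ≥ 70
  N20: +20 → 20 < 50
Round 3 — N17 buckles.
No further bucklings.

3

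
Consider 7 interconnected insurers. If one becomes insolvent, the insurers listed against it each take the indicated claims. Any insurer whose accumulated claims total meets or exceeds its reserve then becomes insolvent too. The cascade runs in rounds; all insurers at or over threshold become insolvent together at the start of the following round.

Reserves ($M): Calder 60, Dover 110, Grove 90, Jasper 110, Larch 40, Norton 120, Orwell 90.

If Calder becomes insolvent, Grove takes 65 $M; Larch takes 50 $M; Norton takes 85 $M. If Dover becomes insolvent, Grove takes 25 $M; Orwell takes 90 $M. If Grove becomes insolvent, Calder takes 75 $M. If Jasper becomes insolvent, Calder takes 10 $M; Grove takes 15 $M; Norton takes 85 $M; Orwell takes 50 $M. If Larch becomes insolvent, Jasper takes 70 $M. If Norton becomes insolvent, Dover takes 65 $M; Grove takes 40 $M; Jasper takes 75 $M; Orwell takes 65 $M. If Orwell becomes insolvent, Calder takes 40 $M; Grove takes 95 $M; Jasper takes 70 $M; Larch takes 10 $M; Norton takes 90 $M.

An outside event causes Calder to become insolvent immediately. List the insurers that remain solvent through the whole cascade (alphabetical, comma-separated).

Round 1 — Calder becomes insolvent (initial).
  Grove: +65 → 65 < 90
  Larch: +50 → 50 ≥ 40
  Norton: +85 → 85 < 120
Round 2 — Larch becomes insolvent.
  Jasper: +70 → 70 < 110
No further insolvencies.

Dover, Grove, Jasper, Norton, Orwell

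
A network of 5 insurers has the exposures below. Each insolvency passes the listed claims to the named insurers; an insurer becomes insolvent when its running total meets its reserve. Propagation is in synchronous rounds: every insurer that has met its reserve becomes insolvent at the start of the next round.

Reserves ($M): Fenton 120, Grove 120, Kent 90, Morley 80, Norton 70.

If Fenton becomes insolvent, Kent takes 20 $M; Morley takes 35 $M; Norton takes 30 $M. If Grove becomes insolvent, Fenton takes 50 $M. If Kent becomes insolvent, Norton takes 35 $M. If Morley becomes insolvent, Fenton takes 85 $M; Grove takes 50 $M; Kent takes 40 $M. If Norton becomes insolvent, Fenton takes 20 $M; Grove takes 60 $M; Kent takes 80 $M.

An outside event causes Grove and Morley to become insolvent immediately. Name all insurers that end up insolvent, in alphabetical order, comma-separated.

Fenton, Grove, Morley

Round 1 — Grove, Morley become insolvent (initial).
  Fenton: +50+85 → 135 ≥ 120
  Kent: +40 → 40 < 90
Round 2 — Fenton becomes insolvent.
  Kent: +20 → 60 < 90
  Norton: +30 → 30 < 70
No further insolvencies.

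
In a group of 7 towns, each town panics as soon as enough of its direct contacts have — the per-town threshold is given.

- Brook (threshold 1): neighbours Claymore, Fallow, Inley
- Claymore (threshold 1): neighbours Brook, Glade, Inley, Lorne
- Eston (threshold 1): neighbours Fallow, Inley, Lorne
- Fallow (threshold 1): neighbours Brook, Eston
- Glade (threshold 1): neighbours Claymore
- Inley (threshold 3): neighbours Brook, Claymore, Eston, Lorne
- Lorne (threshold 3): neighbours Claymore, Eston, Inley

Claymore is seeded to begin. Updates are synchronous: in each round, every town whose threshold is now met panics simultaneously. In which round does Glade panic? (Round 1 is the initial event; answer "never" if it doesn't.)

2

Round 1 — Claymore panics (initial).
Round 2 — checking thresholds:
  Brook: 1 of 3 neighbours ≥ 1, panics.
  Glade: 1 of 1 neighbours ≥ 1, panics.
  Inley: 1 of 4 neighbours < 3, below threshold.
  Lorne: 1 of 3 neighbours < 3, below threshold.
Round 3 — checking thresholds:
  Fallow: 1 of 2 neighbours ≥ 1, panics.
  Inley: 2 of 4 neighbours < 3, below threshold.
  Lorne: 1 of 3 neighbours < 3, below threshold.
Round 4 — checking thresholds:
  Eston: 1 of 3 neighbours ≥ 1, panics.
  Inley: 2 of 4 neighbours < 3, below threshold.
  Lorne: 1 of 3 neighbours < 3, below threshold.
Round 5 — checking thresholds:
  Inley: 3 of 4 neighbours ≥ 3, panics.
  Lorne: 2 of 3 neighbours < 3, below threshold.
Round 6 — checking thresholds:
  Lorne: 3 of 3 neighbours ≥ 3, panics.
Round 7 — no new panics; cascade stops.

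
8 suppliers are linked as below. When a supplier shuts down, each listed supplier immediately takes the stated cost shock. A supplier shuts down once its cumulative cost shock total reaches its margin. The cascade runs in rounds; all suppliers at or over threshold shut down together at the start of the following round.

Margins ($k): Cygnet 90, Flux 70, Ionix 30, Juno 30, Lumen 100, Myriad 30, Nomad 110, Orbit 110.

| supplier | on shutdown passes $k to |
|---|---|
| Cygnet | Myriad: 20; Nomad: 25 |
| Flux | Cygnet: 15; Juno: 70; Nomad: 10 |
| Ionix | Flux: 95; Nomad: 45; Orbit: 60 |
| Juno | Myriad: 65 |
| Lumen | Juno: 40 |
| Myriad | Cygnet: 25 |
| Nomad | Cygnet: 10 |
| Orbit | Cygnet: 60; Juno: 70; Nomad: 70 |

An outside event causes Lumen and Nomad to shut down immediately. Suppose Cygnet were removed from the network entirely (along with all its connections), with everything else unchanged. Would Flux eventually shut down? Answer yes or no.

no

With Cygnet removed:
Round 1 — Lumen, Nomad shut down (initial).
  Juno: +40 → 40 ≥ 30
Round 2 — Juno shuts down.
  Myriad: +65 → 65 ≥ 30
Round 3 — Myriad shuts down.
No further shutdowns.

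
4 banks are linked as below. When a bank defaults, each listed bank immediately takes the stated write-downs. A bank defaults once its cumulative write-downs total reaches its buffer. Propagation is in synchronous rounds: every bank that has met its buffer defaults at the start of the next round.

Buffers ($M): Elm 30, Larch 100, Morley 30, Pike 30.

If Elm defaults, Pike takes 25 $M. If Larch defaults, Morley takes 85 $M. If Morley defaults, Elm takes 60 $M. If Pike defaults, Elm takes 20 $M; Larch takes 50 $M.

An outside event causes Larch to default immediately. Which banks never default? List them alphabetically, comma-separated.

Pike

Round 1 — Larch defaults (initial).
  Morley: +85 → 85 ≥ 30
Round 2 — Morley defaults.
  Elm: +60 → 60 ≥ 30
Round 3 — Elm defaults.
  Pike: +25 → 25 < 30
No further defaults.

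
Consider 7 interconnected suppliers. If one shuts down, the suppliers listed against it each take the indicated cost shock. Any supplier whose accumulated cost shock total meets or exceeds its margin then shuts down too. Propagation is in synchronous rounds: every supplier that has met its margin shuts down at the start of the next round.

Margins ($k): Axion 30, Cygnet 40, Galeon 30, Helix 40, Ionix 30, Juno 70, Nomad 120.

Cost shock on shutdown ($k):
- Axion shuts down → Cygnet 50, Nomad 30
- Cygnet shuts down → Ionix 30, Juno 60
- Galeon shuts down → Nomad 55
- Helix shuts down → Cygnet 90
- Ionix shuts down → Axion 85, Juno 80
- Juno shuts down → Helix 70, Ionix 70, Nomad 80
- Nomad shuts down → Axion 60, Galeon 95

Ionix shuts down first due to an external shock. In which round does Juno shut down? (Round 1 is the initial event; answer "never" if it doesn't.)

Round 1 — Ionix shuts down (initial).
  Axion: +85 → 85 ≥ 30
  Juno: +80 → 80 ≥ 70
Round 2 — Axion, Juno shut down.
  Cygnet: +50 → 50 ≥ 40
  Helix: +70 → 70 ≥ 40
  Nomad: +30+80 → 110 < 120
Round 3 — Cygnet, Helix shut down.
No further shutdowns.

2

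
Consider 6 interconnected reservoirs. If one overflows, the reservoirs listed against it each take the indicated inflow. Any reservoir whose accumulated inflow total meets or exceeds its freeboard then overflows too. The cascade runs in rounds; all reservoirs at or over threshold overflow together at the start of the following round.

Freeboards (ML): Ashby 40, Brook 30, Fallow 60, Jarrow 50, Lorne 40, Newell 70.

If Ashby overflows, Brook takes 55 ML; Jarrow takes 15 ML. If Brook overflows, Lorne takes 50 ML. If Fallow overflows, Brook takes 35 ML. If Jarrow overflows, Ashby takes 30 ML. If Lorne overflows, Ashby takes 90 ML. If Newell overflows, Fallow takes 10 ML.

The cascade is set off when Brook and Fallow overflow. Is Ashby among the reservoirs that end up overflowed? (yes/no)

Round 1 — Brook, Fallow overflow (initial).
  Lorne: +50 → 50 ≥ 40
Round 2 — Lorne overflows.
  Ashby: +90 → 90 ≥ 40
Round 3 — Ashby overflows.
  Jarrow: +15 → 15 < 50
No further overflows.

yes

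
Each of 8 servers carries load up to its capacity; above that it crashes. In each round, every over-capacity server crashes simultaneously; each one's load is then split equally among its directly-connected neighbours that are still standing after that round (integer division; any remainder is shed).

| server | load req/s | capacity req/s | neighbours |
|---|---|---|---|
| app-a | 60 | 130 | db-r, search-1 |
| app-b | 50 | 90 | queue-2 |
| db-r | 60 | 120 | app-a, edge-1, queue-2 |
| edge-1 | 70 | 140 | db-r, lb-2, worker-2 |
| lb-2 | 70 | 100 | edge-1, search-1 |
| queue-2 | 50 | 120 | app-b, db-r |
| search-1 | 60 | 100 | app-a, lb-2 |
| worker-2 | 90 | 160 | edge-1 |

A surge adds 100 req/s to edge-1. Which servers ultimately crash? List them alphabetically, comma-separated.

app-a, app-b, db-r, edge-1, lb-2, queue-2, search-1

Round 1 — edge-1 at 170 > 140. edge-1 crashes.
  edge-1 sheds 170 req/s to db-r, lb-2, worker-2: 56 each (2 lost).
    db-r: 60+56 = 116 ≤ 120
    lb-2: 70+56 = 126 > 100
    worker-2: 90+56 = 146 ≤ 160
Round 2 — lb-2 crashes.
  lb-2 sheds 126 req/s to search-1: 126 each.
    search-1: 60+126 = 186 > 100
Round 3 — search-1 crashes.
  search-1 sheds 186 req/s to app-a: 186 each.
    app-a: 60+186 = 246 > 130
Round 4 — app-a crashes.
  app-a sheds 246 req/s to db-r: 246 each.
    db-r: 116+246 = 362 > 120
Round 5 — db-r crashes.
  db-r sheds 362 req/s to queue-2: 362 each.
    queue-2: 50+362 = 412 > 120
Round 6 — queue-2 crashes.
  queue-2 sheds 412 req/s to app-b: 412 each.
    app-b: 50+412 = 462 > 90
Round 7 — app-b crashes.
  app-b sheds 462 req/s: no online neighbours, lost.
No further crashes.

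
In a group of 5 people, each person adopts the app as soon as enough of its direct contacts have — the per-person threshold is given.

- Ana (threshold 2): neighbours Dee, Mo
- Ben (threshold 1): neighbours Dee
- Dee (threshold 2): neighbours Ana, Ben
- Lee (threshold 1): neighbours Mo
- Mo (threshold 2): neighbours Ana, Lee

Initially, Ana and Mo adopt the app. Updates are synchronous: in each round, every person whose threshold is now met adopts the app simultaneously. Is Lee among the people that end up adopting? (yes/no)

yes

Round 1 — Ana, Mo adopt the app (initial).
Round 2 — checking thresholds:
  Dee: 1 of 2 neighbours < 2, not yet.
  Lee: 1 of 1 neighbours ≥ 1, adopts the app.
Round 3 — no new adoptions; cascade stops.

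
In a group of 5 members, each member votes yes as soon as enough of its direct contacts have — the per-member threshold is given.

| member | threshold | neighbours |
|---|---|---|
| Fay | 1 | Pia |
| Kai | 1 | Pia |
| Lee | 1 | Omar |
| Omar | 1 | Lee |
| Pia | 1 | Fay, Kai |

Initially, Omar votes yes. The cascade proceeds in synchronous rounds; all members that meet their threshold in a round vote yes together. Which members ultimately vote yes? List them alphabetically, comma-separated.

Round 1 — Omar votes yes (initial).
Round 2 — checking thresholds:
  Lee: 1 of 1 neighbours ≥ 1, votes yes.
Round 3 — no new yes votes; cascade stops.

Lee, Omar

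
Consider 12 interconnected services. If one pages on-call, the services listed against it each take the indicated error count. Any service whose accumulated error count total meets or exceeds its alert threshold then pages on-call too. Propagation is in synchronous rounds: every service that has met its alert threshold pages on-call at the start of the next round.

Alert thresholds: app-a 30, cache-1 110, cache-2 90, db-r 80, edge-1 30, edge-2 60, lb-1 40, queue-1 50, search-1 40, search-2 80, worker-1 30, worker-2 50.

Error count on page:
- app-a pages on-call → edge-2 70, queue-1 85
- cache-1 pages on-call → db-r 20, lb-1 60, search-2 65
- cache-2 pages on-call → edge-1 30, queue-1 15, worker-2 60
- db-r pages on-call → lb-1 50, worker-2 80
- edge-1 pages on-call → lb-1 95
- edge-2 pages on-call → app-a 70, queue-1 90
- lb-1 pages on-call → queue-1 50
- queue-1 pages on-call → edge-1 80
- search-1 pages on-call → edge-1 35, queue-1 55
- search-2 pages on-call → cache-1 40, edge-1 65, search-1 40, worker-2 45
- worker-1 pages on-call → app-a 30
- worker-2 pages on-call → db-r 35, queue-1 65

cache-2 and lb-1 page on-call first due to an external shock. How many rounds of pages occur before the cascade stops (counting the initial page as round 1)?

Round 1 — cache-2, lb-1 page on-call (initial).
  edge-1: +30 → 30 ≥ 30
  queue-1: +15+50 → 65 ≥ 50
  worker-2: +60 → 60 ≥ 50
Round 2 — edge-1, queue-1, worker-2 page on-call.
  db-r: +35 → 35 < 80
No further pages.

2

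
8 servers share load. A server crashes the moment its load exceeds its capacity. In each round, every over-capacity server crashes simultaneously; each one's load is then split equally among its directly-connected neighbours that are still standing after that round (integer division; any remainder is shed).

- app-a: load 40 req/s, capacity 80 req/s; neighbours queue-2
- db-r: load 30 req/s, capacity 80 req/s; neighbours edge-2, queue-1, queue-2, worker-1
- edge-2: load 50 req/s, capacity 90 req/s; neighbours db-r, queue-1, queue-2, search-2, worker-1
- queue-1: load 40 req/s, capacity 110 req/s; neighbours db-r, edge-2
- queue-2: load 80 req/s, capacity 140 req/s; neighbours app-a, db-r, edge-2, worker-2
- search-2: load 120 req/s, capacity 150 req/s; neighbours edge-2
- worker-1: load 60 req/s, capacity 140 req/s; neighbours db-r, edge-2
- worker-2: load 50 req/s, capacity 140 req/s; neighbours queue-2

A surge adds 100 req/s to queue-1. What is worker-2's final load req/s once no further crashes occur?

Round 1 — queue-1 at 140 > 110. queue-1 crashes.
  queue-1 sheds 140 req/s to db-r, edge-2: 70 each.
    db-r: 30+70 = 100 > 80
    edge-2: 50+70 = 120 > 90
Round 2 — db-r, edge-2 crash.
  db-r sheds 100 req/s to queue-2, worker-1: 50 each.
    queue-2: 80+50 = 130 ≤ 140
    worker-1: 60+50 = 110 ≤ 140
  edge-2 sheds 120 req/s to queue-2, search-2, worker-1: 40 each.
    queue-2: 130+40 = 170 > 140
    search-2: 120+40 = 160 > 150
    worker-1: 110+40 = 150 > 140
Round 3 — queue-2, search-2, worker-1 crash.
  queue-2 sheds 170 req/s to app-a, worker-2: 85 each.
    app-a: 40+85 = 125 > 80
    worker-2: 50+85 = 135 ≤ 140
  search-2 sheds 160 req/s: no online neighbours, lost.
  worker-1 sheds 150 req/s: no online neighbours, lost.
Round 4 — app-a crashes.
  app-a sheds 125 req/s: no online neighbours, lost.
No further crashes.

135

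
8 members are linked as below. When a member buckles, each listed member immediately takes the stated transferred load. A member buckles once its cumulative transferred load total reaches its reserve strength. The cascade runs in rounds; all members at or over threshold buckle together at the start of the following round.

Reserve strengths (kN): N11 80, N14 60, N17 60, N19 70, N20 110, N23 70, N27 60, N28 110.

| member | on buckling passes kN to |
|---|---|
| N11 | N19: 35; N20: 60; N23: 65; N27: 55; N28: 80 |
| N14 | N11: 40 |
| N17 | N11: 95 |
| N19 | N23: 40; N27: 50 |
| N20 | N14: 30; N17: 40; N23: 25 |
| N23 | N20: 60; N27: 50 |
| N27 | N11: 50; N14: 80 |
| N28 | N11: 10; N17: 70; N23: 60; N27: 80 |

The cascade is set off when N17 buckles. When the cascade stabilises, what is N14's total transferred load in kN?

Round 1 — N17 buckles (initial).
  N11: +95 → 95 ≥ 80
Round 2 — N11 buckles.
  N19: +35 → 35 < 70
  N20: +60 → 60 < 110
  N23: +65 → 65 < 70
  N27: +55 → 55 < 60
  N28: +80 → 80 < 110
No further bucklings.

0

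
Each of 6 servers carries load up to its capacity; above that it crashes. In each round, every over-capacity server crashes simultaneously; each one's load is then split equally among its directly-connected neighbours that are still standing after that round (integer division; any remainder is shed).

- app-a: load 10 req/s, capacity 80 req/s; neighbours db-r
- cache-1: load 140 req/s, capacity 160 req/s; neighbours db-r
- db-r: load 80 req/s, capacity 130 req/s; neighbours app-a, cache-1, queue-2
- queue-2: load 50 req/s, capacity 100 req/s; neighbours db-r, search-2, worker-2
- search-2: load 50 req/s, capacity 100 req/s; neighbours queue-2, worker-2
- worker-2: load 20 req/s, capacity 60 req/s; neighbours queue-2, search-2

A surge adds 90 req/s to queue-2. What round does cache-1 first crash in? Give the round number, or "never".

never

Round 1 — queue-2 at 140 > 100. queue-2 crashes.
  queue-2 sheds 140 req/s to db-r, search-2, worker-2: 46 each (2 lost).
    db-r: 80+46 = 126 ≤ 130
    search-2: 50+46 = 96 ≤ 100
    worker-2: 20+46 = 66 > 60
Round 2 — worker-2 crashes.
  worker-2 sheds 66 req/s to search-2: 66 each.
    search-2: 96+66 = 162 > 100
Round 3 — search-2 crashes.
  search-2 sheds 162 req/s: no online neighbours, lost.
No further crashes.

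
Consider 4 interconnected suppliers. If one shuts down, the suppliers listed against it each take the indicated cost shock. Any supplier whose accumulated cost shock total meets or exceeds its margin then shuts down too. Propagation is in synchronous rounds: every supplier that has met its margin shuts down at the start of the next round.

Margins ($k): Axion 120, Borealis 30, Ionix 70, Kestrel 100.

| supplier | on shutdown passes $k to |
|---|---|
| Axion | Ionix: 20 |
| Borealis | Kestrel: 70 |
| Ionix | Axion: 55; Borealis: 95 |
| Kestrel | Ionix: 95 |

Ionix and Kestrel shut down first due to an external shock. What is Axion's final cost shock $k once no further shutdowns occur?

Round 1 — Ionix, Kestrel shut down (initial).
  Axion: +55 → 55 < 120
  Borealis: +95 → 95 ≥ 30
Round 2 — Borealis shuts down.
No further shutdowns.

55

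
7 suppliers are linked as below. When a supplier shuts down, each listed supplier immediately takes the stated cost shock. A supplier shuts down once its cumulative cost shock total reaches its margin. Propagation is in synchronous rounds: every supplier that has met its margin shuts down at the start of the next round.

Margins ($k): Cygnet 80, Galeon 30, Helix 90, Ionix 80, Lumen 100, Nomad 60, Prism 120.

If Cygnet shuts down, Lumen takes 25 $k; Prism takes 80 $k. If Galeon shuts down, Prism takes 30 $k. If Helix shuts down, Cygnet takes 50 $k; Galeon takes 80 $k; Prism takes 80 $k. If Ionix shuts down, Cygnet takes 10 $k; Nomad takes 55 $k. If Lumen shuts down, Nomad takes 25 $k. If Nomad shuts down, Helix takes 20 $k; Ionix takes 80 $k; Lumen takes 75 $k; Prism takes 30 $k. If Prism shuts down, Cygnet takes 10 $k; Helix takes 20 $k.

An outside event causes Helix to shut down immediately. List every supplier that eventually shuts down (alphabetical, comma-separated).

Round 1 — Helix shuts down (initial).
  Cygnet: +50 → 50 < 80
  Galeon: +80 → 80 ≥ 30
  Prism: +80 → 80 < 120
Round 2 — Galeon shuts down.
  Prism: +30 → 110 < 120
No further shutdowns.

Galeon, Helix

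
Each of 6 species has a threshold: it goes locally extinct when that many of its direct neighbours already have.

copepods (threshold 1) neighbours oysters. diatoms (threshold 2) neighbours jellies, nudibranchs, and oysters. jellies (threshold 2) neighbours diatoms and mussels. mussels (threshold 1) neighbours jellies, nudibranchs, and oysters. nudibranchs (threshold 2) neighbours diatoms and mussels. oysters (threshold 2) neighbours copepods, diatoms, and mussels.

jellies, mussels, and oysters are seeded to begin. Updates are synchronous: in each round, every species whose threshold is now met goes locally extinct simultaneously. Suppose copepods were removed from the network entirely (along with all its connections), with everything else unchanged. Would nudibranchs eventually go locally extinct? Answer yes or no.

With copepods removed:
Round 1 — jellies, mussels, oysters go locally extinct (initial).
Round 2 — checking thresholds:
  diatoms: 2 of 3 neighbours ≥ 2, goes locally extinct.
  nudibranchs: 1 of 2 neighbours < 2, below threshold.
Round 3 — checking thresholds:
  nudibranchs: 2 of 2 neighbours ≥ 2, goes locally extinct.
Round 4 — no new extinctions; cascade stops.

yes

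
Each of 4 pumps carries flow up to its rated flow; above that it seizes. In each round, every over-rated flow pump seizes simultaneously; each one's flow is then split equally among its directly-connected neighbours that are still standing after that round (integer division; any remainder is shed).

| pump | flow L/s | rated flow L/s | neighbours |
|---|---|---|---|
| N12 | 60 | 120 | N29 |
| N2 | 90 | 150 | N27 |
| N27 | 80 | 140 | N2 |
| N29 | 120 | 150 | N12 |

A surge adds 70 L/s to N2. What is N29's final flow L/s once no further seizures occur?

120

Round 1 — N2 at 160 > 150. N2 seizes.
  N2 sheds 160 L/s to N27: 160 each.
    N27: 80+160 = 240 > 140
Round 2 — N27 seizes.
  N27 sheds 240 L/s: no online neighbours, lost.
No further seizures.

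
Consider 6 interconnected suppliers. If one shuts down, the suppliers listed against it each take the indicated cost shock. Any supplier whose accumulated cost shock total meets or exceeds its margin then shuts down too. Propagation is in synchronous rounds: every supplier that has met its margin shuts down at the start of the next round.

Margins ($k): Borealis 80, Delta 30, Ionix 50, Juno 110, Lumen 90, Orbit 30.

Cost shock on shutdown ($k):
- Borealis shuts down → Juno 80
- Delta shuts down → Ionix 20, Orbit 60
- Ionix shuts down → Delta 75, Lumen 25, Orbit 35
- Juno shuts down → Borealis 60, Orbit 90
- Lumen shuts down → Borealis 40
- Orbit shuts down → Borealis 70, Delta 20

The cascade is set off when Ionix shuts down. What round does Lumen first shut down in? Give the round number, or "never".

Round 1 — Ionix shuts down (initial).
  Delta: +75 → 75 ≥ 30
  Lumen: +25 → 25 < 90
  Orbit: +35 → 35 ≥ 30
Round 2 — Delta, Orbit shut down.
  Borealis: +70 → 70 < 80
No further shutdowns.

never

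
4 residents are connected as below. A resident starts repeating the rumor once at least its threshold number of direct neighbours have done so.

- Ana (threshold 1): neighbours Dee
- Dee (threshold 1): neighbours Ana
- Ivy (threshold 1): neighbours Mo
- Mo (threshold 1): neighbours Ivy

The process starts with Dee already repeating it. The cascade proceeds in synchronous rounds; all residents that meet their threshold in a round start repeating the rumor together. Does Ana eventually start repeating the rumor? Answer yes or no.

Round 1 — Dee starts repeating the rumor (initial).
Round 2 — checking thresholds:
  Ana: 1 of 1 neighbours ≥ 1, starts repeating the rumor.
Round 3 — no new spreads; cascade stops.

yes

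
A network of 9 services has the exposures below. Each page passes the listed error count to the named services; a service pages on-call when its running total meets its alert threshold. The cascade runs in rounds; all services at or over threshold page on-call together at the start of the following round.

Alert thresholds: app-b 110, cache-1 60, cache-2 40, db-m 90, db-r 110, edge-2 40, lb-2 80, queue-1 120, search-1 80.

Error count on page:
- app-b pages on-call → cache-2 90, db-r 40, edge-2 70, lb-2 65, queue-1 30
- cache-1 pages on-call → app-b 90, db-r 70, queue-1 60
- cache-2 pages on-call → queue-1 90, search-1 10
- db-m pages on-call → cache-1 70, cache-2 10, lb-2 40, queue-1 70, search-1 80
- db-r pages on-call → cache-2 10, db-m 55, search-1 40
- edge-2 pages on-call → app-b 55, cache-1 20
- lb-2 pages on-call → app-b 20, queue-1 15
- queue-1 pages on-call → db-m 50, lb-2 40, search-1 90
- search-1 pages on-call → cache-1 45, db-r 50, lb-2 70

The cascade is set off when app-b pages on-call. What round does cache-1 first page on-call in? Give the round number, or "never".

Round 1 — app-b pages on-call (initial).
  cache-2: +90 → 90 ≥ 40
  db-r: +40 → 40 < 110
  edge-2: +70 → 70 ≥ 40
  lb-2: +65 → 65 < 80
  queue-1: +30 → 30 < 120
Round 2 — cache-2, edge-2 page on-call.
  cache-1: +20 → 20 < 60
  queue-1: +90 → 120 ≥ 120
  search-1: +10 → 10 < 80
Round 3 — queue-1 pages on-call.
  db-m: +50 → 50 < 90
  lb-2: +40 → 105 ≥ 80
  search-1: +90 → 100 ≥ 80
Round 4 — lb-2, search-1 page on-call.
  cache-1: +45 → 65 ≥ 60
  db-r: +50 → 90 < 110
Round 5 — cache-1 pages on-call.
  db-r: +70 → 160 ≥ 110
Round 6 — db-r pages on-call.
  db-m: +55 → 105 ≥ 90
Round 7 — db-m pages on-call.
No further pages.

5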